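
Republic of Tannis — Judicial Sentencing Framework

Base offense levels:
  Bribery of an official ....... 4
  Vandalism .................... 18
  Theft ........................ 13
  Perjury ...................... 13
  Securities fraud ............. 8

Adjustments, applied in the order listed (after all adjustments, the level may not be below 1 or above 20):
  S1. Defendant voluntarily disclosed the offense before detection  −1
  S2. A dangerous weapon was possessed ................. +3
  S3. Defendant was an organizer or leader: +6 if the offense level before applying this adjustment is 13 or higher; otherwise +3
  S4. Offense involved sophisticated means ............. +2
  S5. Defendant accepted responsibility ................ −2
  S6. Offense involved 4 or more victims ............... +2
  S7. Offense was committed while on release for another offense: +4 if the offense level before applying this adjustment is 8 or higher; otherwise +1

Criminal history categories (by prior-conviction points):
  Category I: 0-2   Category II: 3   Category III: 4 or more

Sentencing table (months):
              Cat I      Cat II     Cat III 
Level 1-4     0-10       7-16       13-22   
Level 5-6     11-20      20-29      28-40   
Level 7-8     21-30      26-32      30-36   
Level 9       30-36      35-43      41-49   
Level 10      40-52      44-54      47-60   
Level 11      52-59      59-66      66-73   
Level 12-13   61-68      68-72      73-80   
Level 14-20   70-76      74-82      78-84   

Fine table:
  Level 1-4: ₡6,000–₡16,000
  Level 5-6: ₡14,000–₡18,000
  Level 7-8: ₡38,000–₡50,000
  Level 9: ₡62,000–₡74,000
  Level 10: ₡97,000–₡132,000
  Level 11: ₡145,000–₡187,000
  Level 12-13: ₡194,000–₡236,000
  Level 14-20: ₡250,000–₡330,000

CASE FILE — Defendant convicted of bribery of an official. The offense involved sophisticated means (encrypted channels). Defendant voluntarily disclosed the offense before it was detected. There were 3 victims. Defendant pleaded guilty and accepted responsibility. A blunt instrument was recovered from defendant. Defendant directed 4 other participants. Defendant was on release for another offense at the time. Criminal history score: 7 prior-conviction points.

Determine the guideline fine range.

Base offense level for bribery of an official: 4.
S1 applies: 4 − 1 = 3.
S2 applies: 3 + 3 = 6.
S3 applies (level before this adjustment is 6 < 13, so +3): 6 + 3 = 9.
S4 applies: 9 + 2 = 11.
S5 applies: 11 − 2 = 9.
S6 does not apply.
S7 applies (level before this adjustment is 9 ≥ 8, so +4): 9 + 4 = 13.
Final offense level: 13.
Level 13 falls in the 12-13 band.
Fine table: Level 12-13 → ₡194,000–₡236,000.

₡194,000–₡236,000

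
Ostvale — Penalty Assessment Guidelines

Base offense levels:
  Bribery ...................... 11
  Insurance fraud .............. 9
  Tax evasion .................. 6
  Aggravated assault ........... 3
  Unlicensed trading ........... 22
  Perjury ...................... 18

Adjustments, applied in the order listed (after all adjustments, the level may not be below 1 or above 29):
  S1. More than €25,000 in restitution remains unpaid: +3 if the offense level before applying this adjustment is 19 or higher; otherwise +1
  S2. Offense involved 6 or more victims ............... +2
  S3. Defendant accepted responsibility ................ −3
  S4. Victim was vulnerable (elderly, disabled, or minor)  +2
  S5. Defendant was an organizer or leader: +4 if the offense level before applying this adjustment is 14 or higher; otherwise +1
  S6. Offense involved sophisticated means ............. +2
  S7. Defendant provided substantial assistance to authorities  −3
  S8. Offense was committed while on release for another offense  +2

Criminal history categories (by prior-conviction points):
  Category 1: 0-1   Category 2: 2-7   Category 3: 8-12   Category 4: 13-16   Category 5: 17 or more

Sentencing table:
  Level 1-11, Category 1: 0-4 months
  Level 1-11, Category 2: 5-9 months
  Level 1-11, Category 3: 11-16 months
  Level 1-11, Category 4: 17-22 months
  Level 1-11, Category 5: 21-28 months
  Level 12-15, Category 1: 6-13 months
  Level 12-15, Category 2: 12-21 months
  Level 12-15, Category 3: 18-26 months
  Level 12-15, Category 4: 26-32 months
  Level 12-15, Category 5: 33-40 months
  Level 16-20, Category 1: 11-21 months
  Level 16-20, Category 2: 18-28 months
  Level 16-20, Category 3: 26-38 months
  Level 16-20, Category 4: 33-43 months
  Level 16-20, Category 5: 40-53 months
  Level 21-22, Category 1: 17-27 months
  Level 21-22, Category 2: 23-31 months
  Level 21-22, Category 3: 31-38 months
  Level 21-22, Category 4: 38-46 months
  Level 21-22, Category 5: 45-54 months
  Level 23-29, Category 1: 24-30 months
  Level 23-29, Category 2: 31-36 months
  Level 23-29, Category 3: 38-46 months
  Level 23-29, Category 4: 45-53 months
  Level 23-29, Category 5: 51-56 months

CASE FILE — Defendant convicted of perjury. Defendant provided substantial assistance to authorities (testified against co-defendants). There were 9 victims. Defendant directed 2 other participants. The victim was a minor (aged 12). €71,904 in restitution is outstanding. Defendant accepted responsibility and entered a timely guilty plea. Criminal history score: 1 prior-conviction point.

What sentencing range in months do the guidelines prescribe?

Base offense level for perjury: 18.
S1 applies (level before this adjustment is 18 < 19, so +1): 18 + 1 = 19.
S2 applies: 19 + 2 = 21.
S3 applies: 21 − 3 = 18.
S4 applies: 18 + 2 = 20.
S5 applies (level before this adjustment is 20 ≥ 14, so +4): 20 + 4 = 24.
S6 does not apply.
S7 applies: 24 − 3 = 21.
Final offense level: 21.
Criminal history: 1 prior point → Category 1 (0-1).
Level 21 falls in the 21-22 band.
Grid: Level 21-22 × Category 1 = 17-27 months.

17-27 months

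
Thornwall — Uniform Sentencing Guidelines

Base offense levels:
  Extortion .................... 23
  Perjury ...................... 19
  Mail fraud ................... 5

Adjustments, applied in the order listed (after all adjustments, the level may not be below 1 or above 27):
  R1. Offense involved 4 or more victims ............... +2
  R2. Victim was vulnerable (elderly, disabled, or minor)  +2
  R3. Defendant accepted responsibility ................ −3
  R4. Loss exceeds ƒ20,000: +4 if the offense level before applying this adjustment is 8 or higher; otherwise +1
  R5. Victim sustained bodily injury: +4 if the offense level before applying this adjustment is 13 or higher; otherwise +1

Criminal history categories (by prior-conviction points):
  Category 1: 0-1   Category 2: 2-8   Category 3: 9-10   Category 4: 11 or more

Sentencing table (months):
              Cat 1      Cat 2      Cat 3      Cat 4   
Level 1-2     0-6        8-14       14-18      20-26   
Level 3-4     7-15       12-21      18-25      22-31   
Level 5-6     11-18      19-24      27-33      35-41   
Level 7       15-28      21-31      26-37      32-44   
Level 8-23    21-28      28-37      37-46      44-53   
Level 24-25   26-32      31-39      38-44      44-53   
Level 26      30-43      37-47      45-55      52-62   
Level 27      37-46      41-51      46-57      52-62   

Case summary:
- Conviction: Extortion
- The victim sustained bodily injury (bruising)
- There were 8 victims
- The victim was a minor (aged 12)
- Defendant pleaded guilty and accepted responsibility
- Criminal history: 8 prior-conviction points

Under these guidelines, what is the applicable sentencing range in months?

Base offense level for extortion: 23.
R1 applies: 23 + 2 = 25.
R2 applies: 25 + 2 = 27.
R3 applies: 27 − 3 = 24.
R4 does not apply.
R5 applies (level before this adjustment is 24 ≥ 13, so +4): 24 + 4 = 28.
Level 28 exceeds the maximum of 27; capped at 27.
Final offense level: 27.
Criminal history: 8 prior points → Category 2 (2-8).
Level 27 falls in the 27 band.
Grid: Level 27 × Category 2 = 41-51 months.

41-51 months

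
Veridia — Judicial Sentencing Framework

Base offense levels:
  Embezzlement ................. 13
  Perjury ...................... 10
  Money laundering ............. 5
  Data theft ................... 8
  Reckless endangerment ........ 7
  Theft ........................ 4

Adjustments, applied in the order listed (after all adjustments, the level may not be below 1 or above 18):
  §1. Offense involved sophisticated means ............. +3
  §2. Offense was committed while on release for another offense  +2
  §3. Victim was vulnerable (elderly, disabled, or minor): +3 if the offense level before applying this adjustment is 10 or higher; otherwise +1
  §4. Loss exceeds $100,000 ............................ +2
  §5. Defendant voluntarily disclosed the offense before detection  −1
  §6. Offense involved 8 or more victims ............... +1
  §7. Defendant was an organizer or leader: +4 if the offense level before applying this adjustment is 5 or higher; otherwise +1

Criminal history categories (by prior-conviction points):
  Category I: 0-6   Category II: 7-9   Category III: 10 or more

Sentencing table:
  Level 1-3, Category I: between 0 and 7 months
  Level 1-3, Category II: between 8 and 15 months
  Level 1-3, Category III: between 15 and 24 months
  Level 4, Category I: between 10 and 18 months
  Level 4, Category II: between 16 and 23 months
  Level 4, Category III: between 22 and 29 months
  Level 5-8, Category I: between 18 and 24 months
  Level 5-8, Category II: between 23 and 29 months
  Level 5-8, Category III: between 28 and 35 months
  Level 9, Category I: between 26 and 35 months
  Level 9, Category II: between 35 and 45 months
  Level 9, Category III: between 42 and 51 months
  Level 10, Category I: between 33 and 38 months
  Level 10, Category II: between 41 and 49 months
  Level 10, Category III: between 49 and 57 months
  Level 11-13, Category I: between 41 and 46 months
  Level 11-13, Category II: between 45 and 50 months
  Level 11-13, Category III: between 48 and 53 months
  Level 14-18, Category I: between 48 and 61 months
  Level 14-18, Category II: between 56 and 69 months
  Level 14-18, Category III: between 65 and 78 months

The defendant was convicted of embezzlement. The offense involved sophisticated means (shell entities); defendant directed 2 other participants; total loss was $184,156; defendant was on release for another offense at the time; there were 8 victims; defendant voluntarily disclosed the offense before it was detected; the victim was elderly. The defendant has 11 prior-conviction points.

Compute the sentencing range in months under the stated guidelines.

Base offense level for embezzlement: 13.
§1 applies: 13 + 3 = 16.
§2 applies: 16 + 2 = 18.
§3 applies (level before this adjustment is 18 ≥ 10, so +3): 18 + 3 = 21.
§4 applies: 21 + 2 = 23.
§5 applies: 23 − 1 = 22.
§6 applies: 22 + 1 = 23.
§7 applies (level before this adjustment is 23 ≥ 5, so +4): 23 + 4 = 27.
Level 27 exceeds the maximum of 18; capped at 18.
Final offense level: 18.
Criminal history: 11 prior points → Category III (10+).
Level 18 falls in the 14-18 band.
Grid: Level 14-18 × Category III = 65-78 months.

65-78 months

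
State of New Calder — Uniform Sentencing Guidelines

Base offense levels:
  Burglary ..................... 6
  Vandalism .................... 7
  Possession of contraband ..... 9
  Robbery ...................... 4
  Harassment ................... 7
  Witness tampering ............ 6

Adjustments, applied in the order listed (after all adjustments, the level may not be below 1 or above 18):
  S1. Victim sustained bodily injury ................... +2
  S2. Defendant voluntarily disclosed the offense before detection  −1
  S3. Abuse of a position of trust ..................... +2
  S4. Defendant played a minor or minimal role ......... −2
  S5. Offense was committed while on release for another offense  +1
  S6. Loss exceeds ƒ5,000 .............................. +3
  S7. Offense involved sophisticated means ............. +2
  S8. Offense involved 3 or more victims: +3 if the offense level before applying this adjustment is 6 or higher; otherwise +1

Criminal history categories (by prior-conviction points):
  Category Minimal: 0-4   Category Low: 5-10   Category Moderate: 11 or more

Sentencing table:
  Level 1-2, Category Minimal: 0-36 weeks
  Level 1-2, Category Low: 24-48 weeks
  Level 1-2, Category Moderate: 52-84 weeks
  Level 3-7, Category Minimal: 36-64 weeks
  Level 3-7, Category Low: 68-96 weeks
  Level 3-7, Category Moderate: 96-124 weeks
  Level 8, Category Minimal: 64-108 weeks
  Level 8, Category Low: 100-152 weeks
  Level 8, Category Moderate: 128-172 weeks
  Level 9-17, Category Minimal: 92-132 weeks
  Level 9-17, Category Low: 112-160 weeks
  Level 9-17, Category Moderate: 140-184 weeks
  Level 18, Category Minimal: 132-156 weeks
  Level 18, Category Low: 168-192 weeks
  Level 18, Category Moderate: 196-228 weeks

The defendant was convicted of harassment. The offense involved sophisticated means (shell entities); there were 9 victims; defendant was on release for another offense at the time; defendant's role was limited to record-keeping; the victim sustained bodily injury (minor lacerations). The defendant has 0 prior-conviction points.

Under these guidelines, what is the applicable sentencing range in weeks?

92-132 weeks

Base offense level for harassment: 7.
S1 applies: 7 + 2 = 9.
S2 does not apply.
S4 applies: 9 − 2 = 7.
S5 applies: 7 + 1 = 8.
S7 applies: 8 + 2 = 10.
S8 applies (level before this adjustment is 10 ≥ 6, so +3): 10 + 3 = 13.
Final offense level: 13.
Criminal history: 0 prior points → Category Minimal (0-4).
Level 13 falls in the 9-17 band.
Grid: Level 9-17 × Category Minimal = 92-132 weeks.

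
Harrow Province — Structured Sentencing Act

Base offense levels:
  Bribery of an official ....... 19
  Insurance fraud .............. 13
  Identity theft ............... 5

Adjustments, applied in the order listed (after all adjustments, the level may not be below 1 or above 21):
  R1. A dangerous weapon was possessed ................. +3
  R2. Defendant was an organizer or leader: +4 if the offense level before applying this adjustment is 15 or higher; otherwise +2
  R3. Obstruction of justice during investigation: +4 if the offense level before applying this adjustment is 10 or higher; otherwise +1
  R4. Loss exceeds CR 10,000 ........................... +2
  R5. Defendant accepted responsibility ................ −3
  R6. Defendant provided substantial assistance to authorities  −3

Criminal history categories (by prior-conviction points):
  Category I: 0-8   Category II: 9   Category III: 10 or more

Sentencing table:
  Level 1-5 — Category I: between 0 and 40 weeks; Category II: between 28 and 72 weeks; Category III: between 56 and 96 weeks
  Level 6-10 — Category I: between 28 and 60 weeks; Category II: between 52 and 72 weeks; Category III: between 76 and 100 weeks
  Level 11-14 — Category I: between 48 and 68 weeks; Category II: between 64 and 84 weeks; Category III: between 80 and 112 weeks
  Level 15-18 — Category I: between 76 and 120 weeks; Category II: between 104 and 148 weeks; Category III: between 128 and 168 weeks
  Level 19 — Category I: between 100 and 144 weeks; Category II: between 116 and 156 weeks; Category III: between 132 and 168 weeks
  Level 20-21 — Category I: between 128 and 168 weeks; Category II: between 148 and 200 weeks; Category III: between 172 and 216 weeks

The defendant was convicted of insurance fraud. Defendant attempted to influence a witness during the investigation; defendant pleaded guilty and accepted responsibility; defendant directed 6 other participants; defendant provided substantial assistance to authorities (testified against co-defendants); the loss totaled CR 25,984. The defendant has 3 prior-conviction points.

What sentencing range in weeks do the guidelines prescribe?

76-120 weeks

Base offense level for insurance fraud: 13.
R2 applies (level before this adjustment is 13 < 15, so +2): 13 + 2 = 15.
R3 applies (level before this adjustment is 15 ≥ 10, so +4): 15 + 4 = 19.
R4 applies: 19 + 2 = 21.
R5 applies: 21 − 3 = 18.
R6 applies: 18 − 3 = 15.
Final offense level: 15.
Criminal history: 3 prior points → Category I (0-8).
Level 15 falls in the 15-18 band.
Grid: Level 15-18 × Category I = 76-120 weeks.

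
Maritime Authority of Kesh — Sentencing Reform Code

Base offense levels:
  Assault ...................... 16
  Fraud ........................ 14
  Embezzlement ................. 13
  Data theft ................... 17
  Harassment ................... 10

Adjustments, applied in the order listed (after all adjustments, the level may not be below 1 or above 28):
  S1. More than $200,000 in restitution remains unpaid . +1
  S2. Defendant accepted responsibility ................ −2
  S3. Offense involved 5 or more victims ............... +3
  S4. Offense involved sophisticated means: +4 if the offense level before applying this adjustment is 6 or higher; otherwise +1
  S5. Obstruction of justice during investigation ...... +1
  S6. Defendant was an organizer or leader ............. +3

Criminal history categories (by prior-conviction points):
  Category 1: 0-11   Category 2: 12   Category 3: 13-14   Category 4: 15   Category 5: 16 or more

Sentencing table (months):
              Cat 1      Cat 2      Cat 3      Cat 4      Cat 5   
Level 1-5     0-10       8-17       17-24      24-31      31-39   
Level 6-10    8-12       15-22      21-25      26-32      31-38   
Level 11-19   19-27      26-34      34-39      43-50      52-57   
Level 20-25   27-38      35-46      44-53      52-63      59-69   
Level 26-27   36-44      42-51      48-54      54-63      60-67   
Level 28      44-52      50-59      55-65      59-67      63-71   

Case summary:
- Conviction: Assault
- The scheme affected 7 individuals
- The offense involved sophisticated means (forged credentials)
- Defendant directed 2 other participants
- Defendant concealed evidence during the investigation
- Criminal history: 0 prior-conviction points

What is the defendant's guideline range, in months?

Base offense level for assault: 16.
S2 does not apply.
S3 applies: 16 + 3 = 19.
S4 applies (level before this adjustment is 19 ≥ 6, so +4): 19 + 4 = 23.
S5 applies: 23 + 1 = 24.
S6 applies: 24 + 3 = 27.
Final offense level: 27.
Criminal history: 0 prior points → Category 1 (0-11).
Level 27 falls in the 26-27 band.
Grid: Level 26-27 × Category 1 = 36-44 months.

36-44 months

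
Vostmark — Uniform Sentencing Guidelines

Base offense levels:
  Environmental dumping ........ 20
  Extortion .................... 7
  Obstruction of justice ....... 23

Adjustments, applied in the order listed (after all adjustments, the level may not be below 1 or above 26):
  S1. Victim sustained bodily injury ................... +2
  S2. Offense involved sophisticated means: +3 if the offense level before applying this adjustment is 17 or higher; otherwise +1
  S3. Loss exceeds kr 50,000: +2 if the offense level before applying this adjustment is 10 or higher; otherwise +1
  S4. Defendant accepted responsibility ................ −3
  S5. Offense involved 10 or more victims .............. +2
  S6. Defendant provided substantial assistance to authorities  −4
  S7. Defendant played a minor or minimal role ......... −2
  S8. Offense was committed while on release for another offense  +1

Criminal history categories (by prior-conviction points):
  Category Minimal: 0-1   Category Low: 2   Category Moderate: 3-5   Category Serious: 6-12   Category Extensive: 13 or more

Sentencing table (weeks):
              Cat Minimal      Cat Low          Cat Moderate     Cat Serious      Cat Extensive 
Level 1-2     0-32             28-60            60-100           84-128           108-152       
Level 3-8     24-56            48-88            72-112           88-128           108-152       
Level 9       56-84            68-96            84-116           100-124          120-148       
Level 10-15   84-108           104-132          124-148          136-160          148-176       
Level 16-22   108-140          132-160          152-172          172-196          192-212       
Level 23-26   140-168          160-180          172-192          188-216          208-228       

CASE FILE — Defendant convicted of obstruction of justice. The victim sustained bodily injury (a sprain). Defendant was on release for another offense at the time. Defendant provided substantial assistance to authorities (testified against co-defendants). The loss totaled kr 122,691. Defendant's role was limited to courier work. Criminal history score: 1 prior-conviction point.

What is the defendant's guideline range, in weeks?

Base offense level for obstruction of justice: 23.
S1 applies: 23 + 2 = 25.
S3 applies (level before this adjustment is 25 ≥ 10, so +2): 25 + 2 = 27.
S4 does not apply.
S6 applies: 27 − 4 = 23.
S7 applies: 23 − 2 = 21.
S8 applies: 21 + 1 = 22.
Final offense level: 22.
Criminal history: 1 prior point → Category Minimal (0-1).
Level 22 falls in the 16-22 band.
Grid: Level 16-22 × Category Minimal = 108-140 weeks.

108-140 weeks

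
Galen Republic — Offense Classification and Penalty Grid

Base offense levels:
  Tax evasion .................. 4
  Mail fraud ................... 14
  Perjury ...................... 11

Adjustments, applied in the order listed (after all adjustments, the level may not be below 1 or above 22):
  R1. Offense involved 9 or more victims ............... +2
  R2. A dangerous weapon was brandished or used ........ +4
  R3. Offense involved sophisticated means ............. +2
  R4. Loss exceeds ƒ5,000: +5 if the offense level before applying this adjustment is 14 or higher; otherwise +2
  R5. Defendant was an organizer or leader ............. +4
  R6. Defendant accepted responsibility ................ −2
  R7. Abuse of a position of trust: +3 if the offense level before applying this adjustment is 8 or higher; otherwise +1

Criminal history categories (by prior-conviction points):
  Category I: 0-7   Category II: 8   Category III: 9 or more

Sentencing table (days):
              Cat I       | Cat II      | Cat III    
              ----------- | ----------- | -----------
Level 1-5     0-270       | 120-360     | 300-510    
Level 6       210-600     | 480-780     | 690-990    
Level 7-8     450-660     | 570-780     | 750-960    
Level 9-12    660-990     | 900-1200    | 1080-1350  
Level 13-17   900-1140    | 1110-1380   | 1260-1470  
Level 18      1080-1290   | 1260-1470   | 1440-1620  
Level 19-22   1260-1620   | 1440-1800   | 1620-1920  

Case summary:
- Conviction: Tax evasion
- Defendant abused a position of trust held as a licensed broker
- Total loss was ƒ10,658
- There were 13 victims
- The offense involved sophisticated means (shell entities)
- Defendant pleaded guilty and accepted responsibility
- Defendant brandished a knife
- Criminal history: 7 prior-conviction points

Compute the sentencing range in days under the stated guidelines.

Base offense level for tax evasion: 4.
R1 applies: 4 + 2 = 6.
R2 applies: 6 + 4 = 10.
R3 applies: 10 + 2 = 12.
R4 applies (level before this adjustment is 12 < 14, so +2): 12 + 2 = 14.
R5 does not apply.
R6 applies: 14 − 2 = 12.
R7 applies (level before this adjustment is 12 ≥ 8, so +3): 12 + 3 = 15.
Final offense level: 15.
Criminal history: 7 prior points → Category I (0-7).
Level 15 falls in the 13-17 band.
Grid: Level 13-17 × Category I = 900-1140 days.

900-1140 days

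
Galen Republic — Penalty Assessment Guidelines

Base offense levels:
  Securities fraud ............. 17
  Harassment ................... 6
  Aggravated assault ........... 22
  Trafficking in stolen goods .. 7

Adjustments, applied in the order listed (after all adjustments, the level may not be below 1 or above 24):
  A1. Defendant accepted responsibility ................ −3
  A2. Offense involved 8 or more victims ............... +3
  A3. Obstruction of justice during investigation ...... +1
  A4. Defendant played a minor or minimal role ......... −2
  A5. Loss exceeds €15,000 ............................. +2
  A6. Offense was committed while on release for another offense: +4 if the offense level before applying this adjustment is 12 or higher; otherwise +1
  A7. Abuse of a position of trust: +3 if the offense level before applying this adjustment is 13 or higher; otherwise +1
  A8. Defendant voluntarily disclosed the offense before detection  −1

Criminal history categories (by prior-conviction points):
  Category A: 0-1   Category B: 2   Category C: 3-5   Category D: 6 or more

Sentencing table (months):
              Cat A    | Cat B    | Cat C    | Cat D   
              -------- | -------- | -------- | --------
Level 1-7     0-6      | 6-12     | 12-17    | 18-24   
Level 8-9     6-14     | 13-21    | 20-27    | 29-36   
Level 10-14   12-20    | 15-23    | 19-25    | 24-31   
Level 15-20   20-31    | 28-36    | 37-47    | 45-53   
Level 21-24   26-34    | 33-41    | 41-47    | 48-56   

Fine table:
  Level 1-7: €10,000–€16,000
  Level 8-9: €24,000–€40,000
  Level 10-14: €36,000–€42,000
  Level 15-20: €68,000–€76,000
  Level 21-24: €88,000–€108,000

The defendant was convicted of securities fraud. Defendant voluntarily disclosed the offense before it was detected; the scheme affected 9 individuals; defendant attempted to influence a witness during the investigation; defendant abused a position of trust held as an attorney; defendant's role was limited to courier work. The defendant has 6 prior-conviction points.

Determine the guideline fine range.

€88,000–€108,000

Base offense level for securities fraud: 17.
A2 applies: 17 + 3 = 20.
A3 applies: 20 + 1 = 21.
A4 applies: 21 − 2 = 19.
A5 does not apply.
A7 applies (level before this adjustment is 19 ≥ 13, so +3): 19 + 3 = 22.
A8 applies: 22 − 1 = 21.
Final offense level: 21.
Level 21 falls in the 21-24 band.
Fine table: Level 21-24 → €88,000–€108,000.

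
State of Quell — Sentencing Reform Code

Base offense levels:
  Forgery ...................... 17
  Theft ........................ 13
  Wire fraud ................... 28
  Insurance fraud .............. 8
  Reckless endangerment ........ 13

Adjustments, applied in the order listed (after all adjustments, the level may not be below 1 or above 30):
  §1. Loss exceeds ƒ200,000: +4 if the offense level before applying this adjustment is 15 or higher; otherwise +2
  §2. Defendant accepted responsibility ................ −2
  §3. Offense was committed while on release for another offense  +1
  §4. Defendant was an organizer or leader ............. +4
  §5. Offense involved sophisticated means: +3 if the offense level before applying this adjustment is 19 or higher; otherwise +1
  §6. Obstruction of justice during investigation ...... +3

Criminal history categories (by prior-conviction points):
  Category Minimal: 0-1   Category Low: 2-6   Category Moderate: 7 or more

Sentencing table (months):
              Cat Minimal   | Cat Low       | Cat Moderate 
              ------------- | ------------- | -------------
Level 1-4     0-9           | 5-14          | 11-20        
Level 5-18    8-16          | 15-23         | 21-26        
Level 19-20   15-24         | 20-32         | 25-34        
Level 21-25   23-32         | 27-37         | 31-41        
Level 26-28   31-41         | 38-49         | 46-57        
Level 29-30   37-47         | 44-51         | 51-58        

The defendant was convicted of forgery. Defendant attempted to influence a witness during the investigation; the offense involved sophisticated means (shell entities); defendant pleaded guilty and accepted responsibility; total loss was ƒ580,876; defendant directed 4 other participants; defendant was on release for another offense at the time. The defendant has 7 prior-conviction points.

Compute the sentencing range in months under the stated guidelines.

51-58 months

Base offense level for forgery: 17.
§1 applies (level before this adjustment is 17 ≥ 15, so +4): 17 + 4 = 21.
§2 applies: 21 − 2 = 19.
§3 applies: 19 + 1 = 20.
§4 applies: 20 + 4 = 24.
§5 applies (level before this adjustment is 24 ≥ 19, so +3): 24 + 3 = 27.
§6 applies: 27 + 3 = 30.
Final offense level: 30.
Criminal history: 7 prior points → Category Moderate (7+).
Level 30 falls in the 29-30 band.
Grid: Level 29-30 × Category Moderate = 51-58 months.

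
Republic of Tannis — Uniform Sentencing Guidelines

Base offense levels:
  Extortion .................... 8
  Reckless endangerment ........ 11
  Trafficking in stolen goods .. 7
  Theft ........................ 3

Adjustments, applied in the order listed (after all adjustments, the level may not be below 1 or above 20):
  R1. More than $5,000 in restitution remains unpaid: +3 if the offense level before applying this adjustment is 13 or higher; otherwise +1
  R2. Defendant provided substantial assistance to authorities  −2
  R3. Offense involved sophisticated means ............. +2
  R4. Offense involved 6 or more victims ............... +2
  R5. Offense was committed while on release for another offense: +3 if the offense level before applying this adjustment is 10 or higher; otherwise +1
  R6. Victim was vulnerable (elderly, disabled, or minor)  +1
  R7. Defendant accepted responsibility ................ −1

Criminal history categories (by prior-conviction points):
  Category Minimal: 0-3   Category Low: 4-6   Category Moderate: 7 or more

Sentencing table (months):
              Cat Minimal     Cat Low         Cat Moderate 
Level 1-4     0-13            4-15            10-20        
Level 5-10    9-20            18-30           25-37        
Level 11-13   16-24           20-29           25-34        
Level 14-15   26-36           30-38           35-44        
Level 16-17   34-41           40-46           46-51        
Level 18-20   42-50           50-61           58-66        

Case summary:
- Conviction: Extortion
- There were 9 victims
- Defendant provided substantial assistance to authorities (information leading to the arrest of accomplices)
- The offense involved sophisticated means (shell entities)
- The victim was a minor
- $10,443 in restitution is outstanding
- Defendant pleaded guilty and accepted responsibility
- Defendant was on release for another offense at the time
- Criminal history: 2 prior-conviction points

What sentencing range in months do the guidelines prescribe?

Base offense level for extortion: 8.
R1 applies (level before this adjustment is 8 < 13, so +1): 8 + 1 = 9.
R2 applies: 9 − 2 = 7.
R3 applies: 7 + 2 = 9.
R4 applies: 9 + 2 = 11.
R5 applies (level before this adjustment is 11 ≥ 10, so +3): 11 + 3 = 14.
R6 applies: 14 + 1 = 15.
R7 applies: 15 − 1 = 14.
Final offense level: 14.
Criminal history: 2 prior points → Category Minimal (0-3).
Level 14 falls in the 14-15 band.
Grid: Level 14-15 × Category Minimal = 26-36 months.

26-36 months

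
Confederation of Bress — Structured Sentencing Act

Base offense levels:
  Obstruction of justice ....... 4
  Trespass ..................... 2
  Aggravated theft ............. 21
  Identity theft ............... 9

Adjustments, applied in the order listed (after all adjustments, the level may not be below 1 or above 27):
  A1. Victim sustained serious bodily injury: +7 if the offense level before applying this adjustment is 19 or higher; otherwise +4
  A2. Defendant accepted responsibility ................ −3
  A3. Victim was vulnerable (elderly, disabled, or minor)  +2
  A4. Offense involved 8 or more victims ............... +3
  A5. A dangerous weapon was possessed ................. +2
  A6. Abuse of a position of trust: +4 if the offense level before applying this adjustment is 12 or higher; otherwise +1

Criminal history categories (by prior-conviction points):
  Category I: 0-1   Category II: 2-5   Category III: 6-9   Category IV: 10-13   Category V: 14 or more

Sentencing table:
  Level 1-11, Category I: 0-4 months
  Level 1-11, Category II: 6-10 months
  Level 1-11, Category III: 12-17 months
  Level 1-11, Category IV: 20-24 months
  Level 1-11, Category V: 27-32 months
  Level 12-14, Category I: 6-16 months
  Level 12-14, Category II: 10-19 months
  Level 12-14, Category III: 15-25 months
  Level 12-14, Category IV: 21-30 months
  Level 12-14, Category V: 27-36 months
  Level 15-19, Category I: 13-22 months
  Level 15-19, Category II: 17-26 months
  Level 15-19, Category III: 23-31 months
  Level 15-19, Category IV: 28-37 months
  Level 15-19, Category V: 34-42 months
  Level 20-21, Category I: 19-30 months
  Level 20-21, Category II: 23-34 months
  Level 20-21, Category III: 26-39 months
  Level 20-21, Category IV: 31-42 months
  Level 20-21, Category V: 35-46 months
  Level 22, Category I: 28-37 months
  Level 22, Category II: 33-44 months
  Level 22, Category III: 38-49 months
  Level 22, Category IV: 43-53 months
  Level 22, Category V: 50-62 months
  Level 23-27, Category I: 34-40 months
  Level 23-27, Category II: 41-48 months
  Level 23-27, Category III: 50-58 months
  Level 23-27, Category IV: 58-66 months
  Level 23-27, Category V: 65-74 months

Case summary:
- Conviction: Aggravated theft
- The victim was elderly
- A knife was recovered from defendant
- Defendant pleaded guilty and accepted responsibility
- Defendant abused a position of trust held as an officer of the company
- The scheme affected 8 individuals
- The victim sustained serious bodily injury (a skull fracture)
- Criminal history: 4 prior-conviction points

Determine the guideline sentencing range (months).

Base offense level for aggravated theft: 21.
A1 applies (level before this adjustment is 21 ≥ 19, so +7): 21 + 7 = 28.
A2 applies: 28 − 3 = 25.
A3 applies: 25 + 2 = 27.
A4 applies: 27 + 3 = 30.
A5 applies: 30 + 2 = 32.
A6 applies (level before this adjustment is 32 ≥ 12, so +4): 32 + 4 = 36.
Level 36 exceeds the maximum of 27; capped at 27.
Final offense level: 27.
Criminal history: 4 prior points → Category II (2-5).
Level 27 falls in the 23-27 band.
Grid: Level 23-27 × Category II = 41-48 months.

41-48 months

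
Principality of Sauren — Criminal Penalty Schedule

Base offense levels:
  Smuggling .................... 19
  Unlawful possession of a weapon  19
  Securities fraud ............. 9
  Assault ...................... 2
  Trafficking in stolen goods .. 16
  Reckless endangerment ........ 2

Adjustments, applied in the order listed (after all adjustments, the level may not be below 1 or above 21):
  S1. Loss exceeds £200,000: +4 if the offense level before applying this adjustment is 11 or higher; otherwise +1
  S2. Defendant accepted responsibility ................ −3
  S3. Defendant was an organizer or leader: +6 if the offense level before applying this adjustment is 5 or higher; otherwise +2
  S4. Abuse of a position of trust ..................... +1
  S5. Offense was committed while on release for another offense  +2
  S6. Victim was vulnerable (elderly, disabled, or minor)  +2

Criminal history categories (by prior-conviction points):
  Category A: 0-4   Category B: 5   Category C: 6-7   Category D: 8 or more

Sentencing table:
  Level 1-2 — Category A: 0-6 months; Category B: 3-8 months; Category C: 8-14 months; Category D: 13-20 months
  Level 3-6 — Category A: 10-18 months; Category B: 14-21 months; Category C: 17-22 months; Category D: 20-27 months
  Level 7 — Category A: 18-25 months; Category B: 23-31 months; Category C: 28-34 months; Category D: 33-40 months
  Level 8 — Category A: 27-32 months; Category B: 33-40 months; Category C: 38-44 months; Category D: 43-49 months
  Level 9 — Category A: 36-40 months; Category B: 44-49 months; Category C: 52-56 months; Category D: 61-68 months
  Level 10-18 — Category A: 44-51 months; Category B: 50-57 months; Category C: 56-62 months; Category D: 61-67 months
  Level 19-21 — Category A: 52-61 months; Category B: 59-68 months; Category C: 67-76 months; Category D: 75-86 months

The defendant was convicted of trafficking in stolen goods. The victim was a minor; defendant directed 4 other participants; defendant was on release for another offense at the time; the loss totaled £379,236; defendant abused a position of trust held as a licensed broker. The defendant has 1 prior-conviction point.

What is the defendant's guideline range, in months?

52-61 months

Base offense level for trafficking in stolen goods: 16.
S1 applies (level before this adjustment is 16 ≥ 11, so +4): 16 + 4 = 20.
S2 does not apply.
S3 applies (level before this adjustment is 20 ≥ 5, so +6): 20 + 6 = 26.
S4 applies: 26 + 1 = 27.
S5 applies: 27 + 2 = 29.
S6 applies: 29 + 2 = 31.
Level 31 exceeds the maximum of 21; capped at 21.
Final offense level: 21.
Criminal history: 1 prior point → Category A (0-4).
Level 21 falls in the 19-21 band.
Grid: Level 19-21 × Category A = 52-61 months.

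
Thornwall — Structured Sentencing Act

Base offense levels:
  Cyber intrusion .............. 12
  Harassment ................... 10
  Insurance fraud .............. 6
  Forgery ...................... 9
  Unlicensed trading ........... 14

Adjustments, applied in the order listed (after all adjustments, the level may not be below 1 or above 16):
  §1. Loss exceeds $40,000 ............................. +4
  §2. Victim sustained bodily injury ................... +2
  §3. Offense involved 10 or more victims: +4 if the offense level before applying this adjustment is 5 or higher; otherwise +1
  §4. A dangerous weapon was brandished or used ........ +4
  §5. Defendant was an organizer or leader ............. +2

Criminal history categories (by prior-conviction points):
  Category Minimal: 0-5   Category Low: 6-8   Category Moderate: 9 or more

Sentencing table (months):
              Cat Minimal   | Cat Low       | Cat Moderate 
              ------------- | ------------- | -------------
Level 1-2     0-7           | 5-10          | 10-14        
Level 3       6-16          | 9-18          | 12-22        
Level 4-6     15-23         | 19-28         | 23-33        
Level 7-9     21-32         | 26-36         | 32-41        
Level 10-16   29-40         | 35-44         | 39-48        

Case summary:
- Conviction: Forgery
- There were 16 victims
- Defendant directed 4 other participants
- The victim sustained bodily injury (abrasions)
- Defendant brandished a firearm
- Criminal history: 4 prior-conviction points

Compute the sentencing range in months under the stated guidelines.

29-40 months

Base offense level for forgery: 9.
§1 does not apply.
§2 applies: 9 + 2 = 11.
§3 applies (level before this adjustment is 11 ≥ 5, so +4): 11 + 4 = 15.
§4 applies: 15 + 4 = 19.
§5 applies: 19 + 2 = 21.
Level 21 exceeds the maximum of 16; capped at 16.
Final offense level: 16.
Criminal history: 4 prior points → Category Minimal (0-5).
Level 16 falls in the 10-16 band.
Grid: Level 10-16 × Category Minimal = 29-40 months.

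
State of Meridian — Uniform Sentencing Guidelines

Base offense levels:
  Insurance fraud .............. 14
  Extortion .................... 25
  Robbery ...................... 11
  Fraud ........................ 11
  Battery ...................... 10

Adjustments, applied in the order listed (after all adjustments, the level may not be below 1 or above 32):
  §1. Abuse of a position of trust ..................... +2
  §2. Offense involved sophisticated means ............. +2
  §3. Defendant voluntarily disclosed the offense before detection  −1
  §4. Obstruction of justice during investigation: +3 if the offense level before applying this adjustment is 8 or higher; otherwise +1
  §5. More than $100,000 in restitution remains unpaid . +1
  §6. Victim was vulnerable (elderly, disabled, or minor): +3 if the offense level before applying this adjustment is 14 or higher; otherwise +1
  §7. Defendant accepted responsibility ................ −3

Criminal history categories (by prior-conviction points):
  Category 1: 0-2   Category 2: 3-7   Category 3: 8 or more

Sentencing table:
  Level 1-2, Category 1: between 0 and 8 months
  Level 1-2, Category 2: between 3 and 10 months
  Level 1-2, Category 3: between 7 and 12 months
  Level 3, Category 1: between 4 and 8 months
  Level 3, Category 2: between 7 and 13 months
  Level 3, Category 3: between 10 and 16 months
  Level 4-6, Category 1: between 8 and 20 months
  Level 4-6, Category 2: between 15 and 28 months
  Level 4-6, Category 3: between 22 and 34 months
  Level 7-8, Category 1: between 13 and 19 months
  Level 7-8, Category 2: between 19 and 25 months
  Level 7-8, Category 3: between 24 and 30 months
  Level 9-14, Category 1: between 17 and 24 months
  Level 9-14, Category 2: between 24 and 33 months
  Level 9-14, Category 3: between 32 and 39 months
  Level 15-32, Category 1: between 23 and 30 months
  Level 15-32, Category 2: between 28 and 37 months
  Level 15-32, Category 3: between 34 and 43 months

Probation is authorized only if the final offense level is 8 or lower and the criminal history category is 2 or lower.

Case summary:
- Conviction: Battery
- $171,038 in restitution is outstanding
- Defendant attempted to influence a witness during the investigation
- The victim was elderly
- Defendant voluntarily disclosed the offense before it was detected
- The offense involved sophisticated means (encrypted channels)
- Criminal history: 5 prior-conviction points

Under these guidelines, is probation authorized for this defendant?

No

Base offense level for battery: 10.
§1 does not apply.
§2 applies: 10 + 2 = 12.
§3 applies: 12 − 1 = 11.
§4 applies (level before this adjustment is 11 ≥ 8, so +3): 11 + 3 = 14.
§5 applies: 14 + 1 = 15.
§6 applies (level before this adjustment is 15 ≥ 14, so +3): 15 + 3 = 18.
§7 does not apply.
Final offense level: 18.
Criminal history: 5 prior points → Category 2 (3-7).
Level 18 falls in the 15-32 band.
Grid: Level 15-32 × Category 2 = 28-37 months.
Probation check: level 18 > 8 and category 2 ≤ 2 → not eligible.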